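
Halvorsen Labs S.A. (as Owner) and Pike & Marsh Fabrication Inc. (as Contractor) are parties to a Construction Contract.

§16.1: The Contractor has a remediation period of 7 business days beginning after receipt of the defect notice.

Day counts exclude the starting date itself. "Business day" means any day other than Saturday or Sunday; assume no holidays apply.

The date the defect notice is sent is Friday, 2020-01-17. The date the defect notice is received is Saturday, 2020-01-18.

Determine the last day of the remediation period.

The last day of the remediation period: counting 7 business days from Saturday, 2020-01-18 (Jan 20, Jan 21, Jan 22, Jan 23, Jan 24, Jan 27, Jan 28, skipping weekends) reaches Tuesday, 2020-01-28.

2020-01-28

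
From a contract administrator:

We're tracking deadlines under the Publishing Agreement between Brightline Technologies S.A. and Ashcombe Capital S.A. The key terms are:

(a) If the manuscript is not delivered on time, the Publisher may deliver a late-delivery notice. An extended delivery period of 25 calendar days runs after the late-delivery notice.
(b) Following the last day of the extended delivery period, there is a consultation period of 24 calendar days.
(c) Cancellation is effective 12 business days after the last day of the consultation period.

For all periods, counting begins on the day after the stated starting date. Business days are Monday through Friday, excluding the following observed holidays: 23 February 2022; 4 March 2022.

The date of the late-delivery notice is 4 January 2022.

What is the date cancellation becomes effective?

Adding 25 calendar days to 4 January 2022 gives 29 January 2022, which is the last day of the extended delivery period.
The last day of the consultation period: 24 calendar days after 29 January 2022 is 22 February 2022.
The date cancellation becomes effective: 12 business days after Tuesday, 22 February 2022, skipping weekends and the listed holidays on Feb 23, Mar 4 — Feb 24, Feb 25, Feb 28, Mar 1, …, Mar 10, Mar 11, Mar 14 — lands on Monday, 14 March 2022.

14 March 2022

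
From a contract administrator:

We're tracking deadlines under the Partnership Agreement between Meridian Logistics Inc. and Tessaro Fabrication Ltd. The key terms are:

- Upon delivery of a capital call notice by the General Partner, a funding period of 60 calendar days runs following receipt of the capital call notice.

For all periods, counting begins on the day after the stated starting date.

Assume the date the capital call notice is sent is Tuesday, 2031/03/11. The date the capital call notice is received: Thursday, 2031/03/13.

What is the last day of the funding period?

2031/05/12

Adding 60 calendar days to 2031/03/13 gives 2031/05/12, which is the last day of the funding period.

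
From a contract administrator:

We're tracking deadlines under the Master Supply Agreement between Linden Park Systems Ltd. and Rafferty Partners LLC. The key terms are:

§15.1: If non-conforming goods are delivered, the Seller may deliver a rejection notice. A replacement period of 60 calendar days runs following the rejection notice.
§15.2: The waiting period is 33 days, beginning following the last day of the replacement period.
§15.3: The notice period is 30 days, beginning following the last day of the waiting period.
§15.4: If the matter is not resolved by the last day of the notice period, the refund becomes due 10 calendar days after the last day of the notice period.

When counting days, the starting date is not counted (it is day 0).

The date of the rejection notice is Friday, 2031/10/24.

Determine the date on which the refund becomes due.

Adding 60 calendar days to 2031/10/24 gives 2031/12/23, which is the last day of the replacement period.
The last day of the waiting period: 2031/12/23 + 33 days = 2032/01/25.
The last day of the notice period: 30 calendar days after 2032/01/25 is 2032/02/24.
Adding 10 calendar days to 2032/02/24 gives 2032/03/05, which is the date on which the refund becomes due.

2032/03/05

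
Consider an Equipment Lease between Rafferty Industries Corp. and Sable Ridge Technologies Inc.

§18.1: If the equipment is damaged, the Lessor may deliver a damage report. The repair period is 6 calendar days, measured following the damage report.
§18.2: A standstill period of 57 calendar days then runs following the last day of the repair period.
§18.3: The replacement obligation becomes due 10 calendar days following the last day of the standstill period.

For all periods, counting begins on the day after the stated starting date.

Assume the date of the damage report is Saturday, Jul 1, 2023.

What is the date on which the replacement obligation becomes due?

Sep 12, 2023

The last day of the repair period: 6 calendar days after Jul 1, 2023 is Jul 7, 2023.
The last day of the standstill period: Jul 7, 2023 + 57 days = Sep 2, 2023.
The date on which the replacement obligation becomes due: Sep 2, 2023 + 10 days = Sep 12, 2023.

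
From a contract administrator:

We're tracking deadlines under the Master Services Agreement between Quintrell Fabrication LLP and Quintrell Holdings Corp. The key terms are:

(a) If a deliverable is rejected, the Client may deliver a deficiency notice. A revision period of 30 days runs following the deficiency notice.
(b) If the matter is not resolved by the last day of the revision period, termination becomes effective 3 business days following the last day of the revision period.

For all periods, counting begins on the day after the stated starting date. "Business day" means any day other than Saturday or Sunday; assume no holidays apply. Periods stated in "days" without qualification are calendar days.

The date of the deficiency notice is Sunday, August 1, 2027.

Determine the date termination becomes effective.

September 3, 2027

The last day of the revision period: 30 calendar days after August 1, 2027 is August 31, 2027.
From Tuesday, August 31, 2027, 3 business days (Sep 1, Sep 2, Sep 3, skipping weekends) brings us to Friday, September 3, 2027, which is the date termination becomes effective.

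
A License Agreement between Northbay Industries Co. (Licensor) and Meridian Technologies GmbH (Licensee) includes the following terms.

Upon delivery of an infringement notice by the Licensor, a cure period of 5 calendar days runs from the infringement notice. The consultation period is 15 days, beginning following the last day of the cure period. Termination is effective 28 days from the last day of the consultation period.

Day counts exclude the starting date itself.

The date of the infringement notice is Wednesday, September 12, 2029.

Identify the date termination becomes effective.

October 30, 2029

The last day of the cure period: 5 calendar days after September 12, 2029 is September 17, 2029.
Adding 15 calendar days to September 17, 2029 gives October 2, 2029, which is the last day of the consultation period.
Adding 28 calendar days to October 2, 2029 gives October 30, 2029, which is the date termination becomes effective.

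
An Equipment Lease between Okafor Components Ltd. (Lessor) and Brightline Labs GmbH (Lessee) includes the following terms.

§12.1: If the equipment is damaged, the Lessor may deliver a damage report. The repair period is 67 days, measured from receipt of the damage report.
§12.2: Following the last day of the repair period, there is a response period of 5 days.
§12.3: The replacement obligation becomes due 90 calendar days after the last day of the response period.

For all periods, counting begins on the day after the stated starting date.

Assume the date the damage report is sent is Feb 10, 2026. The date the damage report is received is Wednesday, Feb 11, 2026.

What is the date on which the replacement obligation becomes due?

Adding 67 calendar days to Feb 11, 2026 gives Apr 19, 2026, which is the last day of the repair period.
The last day of the response period: Apr 19, 2026 + 5 days = Apr 24, 2026.
The date on which the replacement obligation becomes due: Apr 24, 2026 + 90 days = Jul 23, 2026.

Jul 23, 2026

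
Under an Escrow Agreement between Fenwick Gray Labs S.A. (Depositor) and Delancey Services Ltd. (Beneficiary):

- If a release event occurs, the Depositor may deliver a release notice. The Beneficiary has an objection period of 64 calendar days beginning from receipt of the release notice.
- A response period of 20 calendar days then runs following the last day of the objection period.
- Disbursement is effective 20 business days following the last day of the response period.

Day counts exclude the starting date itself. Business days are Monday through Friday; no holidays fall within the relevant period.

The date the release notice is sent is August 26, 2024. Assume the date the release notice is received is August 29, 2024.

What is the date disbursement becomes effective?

December 19, 2024

The last day of the objection period: August 29, 2024 + 64 days = November 1, 2024.
Adding 20 calendar days to November 1, 2024 gives November 21, 2024, which is the last day of the response period.
The date disbursement becomes effective: counting 20 business days from Thursday, November 21, 2024 (Nov 22, Nov 25, Nov 26, Nov 27, …, Dec 17, Dec 18, Dec 19, skipping weekends) reaches Thursday, December 19, 2024.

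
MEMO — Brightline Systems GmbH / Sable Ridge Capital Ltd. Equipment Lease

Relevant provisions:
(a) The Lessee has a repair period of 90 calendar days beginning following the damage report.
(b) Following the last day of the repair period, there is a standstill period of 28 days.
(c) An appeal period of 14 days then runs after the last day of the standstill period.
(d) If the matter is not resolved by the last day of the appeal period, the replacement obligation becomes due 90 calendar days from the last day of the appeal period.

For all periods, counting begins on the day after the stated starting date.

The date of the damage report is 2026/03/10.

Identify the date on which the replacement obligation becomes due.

2026/10/18

Adding 90 calendar days to 2026/03/10 gives 2026/06/08, which is the last day of the repair period.
The last day of the standstill period: 28 calendar days after 2026/06/08 is 2026/07/06.
Adding 14 calendar days to 2026/07/06 gives 2026/07/20, which is the last day of the appeal period.
The date on which the replacement obligation becomes due: 90 calendar days after 2026/07/20 is 2026/10/18.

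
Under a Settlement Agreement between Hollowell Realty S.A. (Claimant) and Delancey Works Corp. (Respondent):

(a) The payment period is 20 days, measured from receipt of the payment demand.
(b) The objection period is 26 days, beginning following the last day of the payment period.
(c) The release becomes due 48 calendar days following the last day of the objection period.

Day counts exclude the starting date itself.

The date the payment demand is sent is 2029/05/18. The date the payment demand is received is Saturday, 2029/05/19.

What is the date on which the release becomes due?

Adding 20 calendar days to 2029/05/19 gives 2029/06/08, which is the last day of the payment period.
Adding 26 calendar days to 2029/06/08 gives 2029/07/04, which is the last day of the objection period.
The date on which the release becomes due: 48 calendar days after 2029/07/04 is 2029/08/21.

2029/08/21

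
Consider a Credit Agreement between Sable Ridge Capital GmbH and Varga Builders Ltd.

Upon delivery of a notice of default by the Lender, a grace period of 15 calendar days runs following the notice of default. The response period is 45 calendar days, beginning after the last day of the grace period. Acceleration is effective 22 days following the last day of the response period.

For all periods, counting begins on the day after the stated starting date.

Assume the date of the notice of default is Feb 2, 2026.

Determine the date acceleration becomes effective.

The last day of the grace period: 15 calendar days after Feb 2, 2026 is Feb 17, 2026.
Adding 45 calendar days to Feb 17, 2026 gives Apr 3, 2026, which is the last day of the response period.
The date acceleration becomes effective: Apr 3, 2026 + 22 days = Apr 25, 2026.

Apr 25, 2026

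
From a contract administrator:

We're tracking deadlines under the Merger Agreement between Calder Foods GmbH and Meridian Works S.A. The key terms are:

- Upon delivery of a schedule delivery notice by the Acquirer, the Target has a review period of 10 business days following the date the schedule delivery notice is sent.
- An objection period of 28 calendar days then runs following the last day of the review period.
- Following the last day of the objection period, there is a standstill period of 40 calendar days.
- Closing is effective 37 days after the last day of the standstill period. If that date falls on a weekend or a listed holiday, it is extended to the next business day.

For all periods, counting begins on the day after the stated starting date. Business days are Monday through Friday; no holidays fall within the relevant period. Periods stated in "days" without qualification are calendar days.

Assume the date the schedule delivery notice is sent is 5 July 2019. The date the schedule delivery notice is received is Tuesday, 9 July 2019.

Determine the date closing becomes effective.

1 November 2019

From Friday, 5 July 2019, 10 business days (Jul 8, Jul 9, Jul 10, Jul 11, Jul 12, Jul 15, Jul 16, Jul 17, Jul 18, Jul 19, skipping weekends) brings us to Friday, 19 July 2019, which is the last day of the review period.
The last day of the objection period: 19 July 2019 + 28 days = 16 August 2019.
The last day of the standstill period: 40 calendar days after 16 August 2019 is 25 September 2019.
The date closing becomes effective: 37 calendar days after 25 September 2019 is 1 November 2019. 1 November 2019 is a Friday, so no roll-forward applies.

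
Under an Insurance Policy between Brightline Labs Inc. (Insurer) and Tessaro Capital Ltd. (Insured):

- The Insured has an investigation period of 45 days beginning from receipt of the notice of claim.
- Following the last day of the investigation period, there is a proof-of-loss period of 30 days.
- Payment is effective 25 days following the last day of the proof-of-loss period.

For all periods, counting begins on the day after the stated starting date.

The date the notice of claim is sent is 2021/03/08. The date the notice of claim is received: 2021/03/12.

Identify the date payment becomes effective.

The last day of the investigation period: 45 calendar days after 2021/03/12 is 2021/04/26.
The last day of the proof-of-loss period: 30 calendar days after 2021/04/26 is 2021/05/26.
Adding 25 calendar days to 2021/05/26 gives 2021/06/20, which is the date payment becomes effective.

2021/06/20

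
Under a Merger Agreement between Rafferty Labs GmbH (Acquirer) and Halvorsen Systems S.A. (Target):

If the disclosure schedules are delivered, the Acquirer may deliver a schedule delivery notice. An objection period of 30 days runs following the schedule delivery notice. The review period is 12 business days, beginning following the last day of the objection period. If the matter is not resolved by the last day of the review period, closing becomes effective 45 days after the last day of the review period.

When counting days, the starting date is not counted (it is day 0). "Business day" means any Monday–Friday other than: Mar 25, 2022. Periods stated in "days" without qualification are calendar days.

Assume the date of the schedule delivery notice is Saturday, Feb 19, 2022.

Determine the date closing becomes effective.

May 22, 2022

The last day of the objection period: Feb 19, 2022 + 30 days = Mar 21, 2022.
The last day of the review period: counting 12 business days from Monday, Mar 21, 2022 (Mar 22, Mar 23, Mar 24, Mar 28, …, Apr 5, Apr 6, Apr 7, skipping weekends and the listed holiday on Mar 25) reaches Thursday, Apr 7, 2022.
The date closing becomes effective: 45 calendar days after Apr 7, 2022 is May 22, 2022.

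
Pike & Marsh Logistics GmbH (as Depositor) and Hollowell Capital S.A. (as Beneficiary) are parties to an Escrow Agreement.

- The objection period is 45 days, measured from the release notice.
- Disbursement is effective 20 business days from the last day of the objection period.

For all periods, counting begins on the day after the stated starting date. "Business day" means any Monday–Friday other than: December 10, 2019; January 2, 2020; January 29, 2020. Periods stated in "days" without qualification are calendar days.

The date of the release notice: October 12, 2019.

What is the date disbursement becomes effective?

December 25, 2019

The last day of the objection period: 45 calendar days after October 12, 2019 is November 26, 2019.
From Tuesday, November 26, 2019, 20 business days (Nov 27, Nov 28, Nov 29, Dec 2, …, Dec 23, Dec 24, Dec 25, skipping weekends and the listed holiday on Dec 10) brings us to Wednesday, December 25, 2019, which is the date disbursement becomes effective.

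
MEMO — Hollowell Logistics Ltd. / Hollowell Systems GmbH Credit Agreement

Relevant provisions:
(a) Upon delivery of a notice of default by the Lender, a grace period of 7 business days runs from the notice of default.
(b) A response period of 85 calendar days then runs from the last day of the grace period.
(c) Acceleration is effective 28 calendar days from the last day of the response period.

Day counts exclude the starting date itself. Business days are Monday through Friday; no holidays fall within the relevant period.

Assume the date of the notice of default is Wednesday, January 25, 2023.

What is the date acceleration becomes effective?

May 27, 2023

The last day of the grace period: counting 7 business days from Wednesday, January 25, 2023 (Jan 26, Jan 27, Jan 30, Jan 31, Feb 1, Feb 2, Feb 3, skipping weekends) reaches Friday, February 3, 2023.
The last day of the response period: 85 calendar days after February 3, 2023 is April 29, 2023.
The date acceleration becomes effective: 28 calendar days after April 29, 2023 is May 27, 2023.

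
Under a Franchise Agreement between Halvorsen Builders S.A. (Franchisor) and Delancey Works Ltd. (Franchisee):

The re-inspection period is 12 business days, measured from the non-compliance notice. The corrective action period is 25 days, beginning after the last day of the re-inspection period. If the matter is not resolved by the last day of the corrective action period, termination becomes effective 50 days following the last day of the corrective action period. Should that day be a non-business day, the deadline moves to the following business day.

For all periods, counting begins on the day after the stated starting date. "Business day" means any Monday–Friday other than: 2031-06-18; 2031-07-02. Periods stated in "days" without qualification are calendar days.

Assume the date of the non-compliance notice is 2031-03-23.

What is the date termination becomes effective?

The last day of the re-inspection period: 12 business days after Sunday, 2031-03-23, skipping weekends — Mar 24, Mar 25, Mar 26, Mar 27, …, Apr 4, Apr 7, Apr 8 — lands on Tuesday, 2031-04-08.
Adding 25 calendar days to 2031-04-08 gives 2031-05-03, which is the last day of the corrective action period.
The date termination becomes effective: 2031-05-03 + 50 days = 2031-06-22. That falls on a Sunday, so it rolls to the next business day, Monday, 2031-06-23.

2031-06-23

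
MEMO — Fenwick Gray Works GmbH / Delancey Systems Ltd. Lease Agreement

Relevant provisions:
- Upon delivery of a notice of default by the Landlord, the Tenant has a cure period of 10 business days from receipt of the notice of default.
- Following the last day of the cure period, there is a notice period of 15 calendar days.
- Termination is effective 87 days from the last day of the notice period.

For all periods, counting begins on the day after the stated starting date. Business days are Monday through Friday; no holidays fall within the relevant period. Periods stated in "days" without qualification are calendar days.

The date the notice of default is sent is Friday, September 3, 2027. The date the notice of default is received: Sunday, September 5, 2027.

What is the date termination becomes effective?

The last day of the cure period: counting 10 business days from Sunday, September 5, 2027 (Sep 6, Sep 7, Sep 8, Sep 9, Sep 10, Sep 13, Sep 14, Sep 15, Sep 16, Sep 17, skipping weekends) reaches Friday, September 17, 2027.
The last day of the notice period: 15 calendar days after September 17, 2027 is October 2, 2027.
The date termination becomes effective: 87 calendar days after October 2, 2027 is December 28, 2027.

December 28, 2027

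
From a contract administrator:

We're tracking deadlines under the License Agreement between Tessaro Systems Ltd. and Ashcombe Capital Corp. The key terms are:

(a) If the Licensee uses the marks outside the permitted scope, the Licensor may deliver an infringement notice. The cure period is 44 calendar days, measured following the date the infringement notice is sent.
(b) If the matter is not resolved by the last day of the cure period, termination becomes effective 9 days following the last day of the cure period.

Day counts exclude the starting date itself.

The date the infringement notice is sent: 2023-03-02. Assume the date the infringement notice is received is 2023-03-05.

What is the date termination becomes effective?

Adding 44 calendar days to 2023-03-02 gives 2023-04-15, which is the last day of the cure period.
The date termination becomes effective: 2023-04-15 + 9 days = 2023-04-24.

2023-04-24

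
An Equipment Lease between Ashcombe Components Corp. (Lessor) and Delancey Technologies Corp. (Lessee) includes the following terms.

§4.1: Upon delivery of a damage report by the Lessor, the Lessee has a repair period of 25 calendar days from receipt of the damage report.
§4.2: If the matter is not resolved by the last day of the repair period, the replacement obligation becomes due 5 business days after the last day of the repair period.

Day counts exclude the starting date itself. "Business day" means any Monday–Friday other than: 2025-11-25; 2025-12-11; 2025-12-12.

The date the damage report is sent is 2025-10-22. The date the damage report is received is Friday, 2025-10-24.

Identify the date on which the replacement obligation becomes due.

The last day of the repair period: 25 calendar days after 2025-10-24 is 2025-11-18.
From Tuesday, 2025-11-18, 5 business days (Nov 19, Nov 20, Nov 21, Nov 24, Nov 26, skipping weekends and the listed holiday on Nov 25) brings us to Wednesday, 2025-11-26, which is the date on which the replacement obligation becomes due.

2025-11-26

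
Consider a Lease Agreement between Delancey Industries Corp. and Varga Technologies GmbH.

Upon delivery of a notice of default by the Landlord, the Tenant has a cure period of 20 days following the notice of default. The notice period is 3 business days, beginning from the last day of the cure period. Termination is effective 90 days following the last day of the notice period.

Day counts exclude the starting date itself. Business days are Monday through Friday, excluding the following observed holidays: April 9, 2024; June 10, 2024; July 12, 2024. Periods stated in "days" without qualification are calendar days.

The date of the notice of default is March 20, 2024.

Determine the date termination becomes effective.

July 11, 2024

The last day of the cure period: March 20, 2024 + 20 days = April 9, 2024.
The last day of the notice period: counting 3 business days from Tuesday, April 9, 2024 (Apr 10, Apr 11, Apr 12, skipping weekends) reaches Friday, April 12, 2024.
Adding 90 calendar days to April 12, 2024 gives July 11, 2024, which is the date termination becomes effective.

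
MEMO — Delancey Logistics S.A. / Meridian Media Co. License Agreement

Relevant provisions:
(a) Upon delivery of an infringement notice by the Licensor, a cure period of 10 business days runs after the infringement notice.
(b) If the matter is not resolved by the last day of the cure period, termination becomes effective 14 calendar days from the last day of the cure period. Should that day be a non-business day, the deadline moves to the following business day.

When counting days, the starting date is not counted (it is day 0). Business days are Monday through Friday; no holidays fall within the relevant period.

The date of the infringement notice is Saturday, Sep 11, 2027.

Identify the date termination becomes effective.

The last day of the cure period: counting 10 business days from Saturday, Sep 11, 2027 (Sep 13, Sep 14, Sep 15, Sep 16, Sep 17, Sep 20, Sep 21, Sep 22, Sep 23, Sep 24, skipping weekends) reaches Friday, Sep 24, 2027.
The date termination becomes effective: Sep 24, 2027 + 14 days = Oct 8, 2027. Oct 8, 2027 is a Friday, so no roll-forward applies.

Oct 8, 2027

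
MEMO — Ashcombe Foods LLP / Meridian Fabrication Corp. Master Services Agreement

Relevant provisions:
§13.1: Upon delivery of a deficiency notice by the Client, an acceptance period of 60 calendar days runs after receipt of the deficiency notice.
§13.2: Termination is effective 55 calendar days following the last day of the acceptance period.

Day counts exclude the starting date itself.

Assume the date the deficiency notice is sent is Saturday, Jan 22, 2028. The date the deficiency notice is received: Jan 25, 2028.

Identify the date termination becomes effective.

Adding 60 calendar days to Jan 25, 2028 gives Mar 25, 2028, which is the last day of the acceptance period.
The date termination becomes effective: Mar 25, 2028 + 55 days = May 19, 2028.

May 19, 2028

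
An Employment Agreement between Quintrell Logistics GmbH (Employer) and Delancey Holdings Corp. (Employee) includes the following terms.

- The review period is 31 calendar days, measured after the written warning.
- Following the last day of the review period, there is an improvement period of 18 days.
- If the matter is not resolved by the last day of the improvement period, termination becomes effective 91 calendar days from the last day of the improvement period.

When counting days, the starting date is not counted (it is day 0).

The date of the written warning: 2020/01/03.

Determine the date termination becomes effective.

2020/05/22

The last day of the review period: 2020/01/03 + 31 days = 2020/02/03.
The last day of the improvement period: 18 calendar days after 2020/02/03 is 2020/02/21.
The date termination becomes effective: 91 calendar days after 2020/02/21 is 2020/05/22.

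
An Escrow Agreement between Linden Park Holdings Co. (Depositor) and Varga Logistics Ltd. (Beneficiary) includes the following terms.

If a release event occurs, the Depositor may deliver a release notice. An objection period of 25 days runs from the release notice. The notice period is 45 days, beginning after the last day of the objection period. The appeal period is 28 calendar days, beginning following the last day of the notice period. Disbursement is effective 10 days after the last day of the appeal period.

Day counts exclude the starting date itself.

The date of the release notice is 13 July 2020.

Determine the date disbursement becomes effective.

Adding 25 calendar days to 13 July 2020 gives 7 August 2020, which is the last day of the objection period.
The last day of the notice period: 45 calendar days after 7 August 2020 is 21 September 2020.
The last day of the appeal period: 21 September 2020 + 28 days = 19 October 2020.
Adding 10 calendar days to 19 October 2020 gives 29 October 2020, which is the date disbursement becomes effective.

29 October 2020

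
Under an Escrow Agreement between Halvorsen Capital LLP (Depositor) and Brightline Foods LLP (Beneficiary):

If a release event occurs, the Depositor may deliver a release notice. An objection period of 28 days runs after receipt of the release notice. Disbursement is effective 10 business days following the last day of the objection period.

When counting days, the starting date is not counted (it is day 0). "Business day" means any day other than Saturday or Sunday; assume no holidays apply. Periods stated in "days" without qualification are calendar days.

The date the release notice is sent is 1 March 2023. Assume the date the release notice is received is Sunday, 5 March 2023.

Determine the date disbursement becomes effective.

Adding 28 calendar days to 5 March 2023 gives 2 April 2023, which is the last day of the objection period.
From Sunday, 2 April 2023, 10 business days (Apr 3, Apr 4, Apr 5, Apr 6, Apr 7, Apr 10, Apr 11, Apr 12, Apr 13, Apr 14, skipping weekends) brings us to Friday, 14 April 2023, which is the date disbursement becomes effective.

14 April 2023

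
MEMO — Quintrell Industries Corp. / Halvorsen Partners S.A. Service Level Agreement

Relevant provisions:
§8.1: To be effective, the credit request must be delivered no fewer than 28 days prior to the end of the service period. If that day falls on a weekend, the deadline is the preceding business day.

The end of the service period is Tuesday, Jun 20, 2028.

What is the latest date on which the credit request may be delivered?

May 23, 2028

Jun 20, 2028 minus 28 days is May 23, 2028. That is a Tuesday, so no adjustment is needed.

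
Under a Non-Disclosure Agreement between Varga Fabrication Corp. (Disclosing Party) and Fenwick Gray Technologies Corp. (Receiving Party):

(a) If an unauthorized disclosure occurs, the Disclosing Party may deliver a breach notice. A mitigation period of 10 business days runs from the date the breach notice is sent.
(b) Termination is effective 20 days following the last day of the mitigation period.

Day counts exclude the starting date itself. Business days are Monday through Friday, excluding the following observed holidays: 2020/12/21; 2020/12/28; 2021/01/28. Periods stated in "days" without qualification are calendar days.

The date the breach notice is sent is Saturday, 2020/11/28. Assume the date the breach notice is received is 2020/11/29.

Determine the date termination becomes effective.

2020/12/31

From Saturday, 2020/11/28, 10 business days (Nov 30, Dec 1, Dec 2, Dec 3, Dec 4, Dec 7, Dec 8, Dec 9, Dec 10, Dec 11, skipping weekends) brings us to Friday, 2020/12/11, which is the last day of the mitigation period.
Adding 20 calendar days to 2020/12/11 gives 2020/12/31, which is the date termination becomes effective.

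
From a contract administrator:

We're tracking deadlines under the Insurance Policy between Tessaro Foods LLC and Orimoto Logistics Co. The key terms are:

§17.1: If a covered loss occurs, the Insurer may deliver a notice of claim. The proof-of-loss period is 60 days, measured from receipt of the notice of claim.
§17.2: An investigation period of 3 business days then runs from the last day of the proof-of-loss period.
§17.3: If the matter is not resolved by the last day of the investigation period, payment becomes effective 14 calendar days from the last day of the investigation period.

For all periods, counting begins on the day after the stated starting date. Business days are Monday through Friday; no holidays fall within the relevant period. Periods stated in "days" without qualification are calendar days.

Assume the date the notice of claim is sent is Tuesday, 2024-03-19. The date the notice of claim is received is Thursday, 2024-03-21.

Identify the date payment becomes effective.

2024-06-06

Adding 60 calendar days to 2024-03-21 gives 2024-05-20, which is the last day of the proof-of-loss period.
The last day of the investigation period: counting 3 business days from Monday, 2024-05-20 (May 21, May 22, May 23, skipping weekends) reaches Thursday, 2024-05-23.
The date payment becomes effective: 2024-05-23 + 14 days = 2024-06-06.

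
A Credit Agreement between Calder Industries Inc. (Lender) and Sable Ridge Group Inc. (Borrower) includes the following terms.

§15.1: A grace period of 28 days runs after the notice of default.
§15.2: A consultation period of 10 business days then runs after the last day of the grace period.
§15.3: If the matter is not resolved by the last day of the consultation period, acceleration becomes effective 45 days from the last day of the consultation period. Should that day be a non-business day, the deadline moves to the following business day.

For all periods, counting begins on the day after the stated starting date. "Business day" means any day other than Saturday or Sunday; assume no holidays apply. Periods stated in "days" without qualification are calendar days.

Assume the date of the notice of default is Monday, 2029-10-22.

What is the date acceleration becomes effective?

2030-01-17

The last day of the grace period: 28 calendar days after 2029-10-22 is 2029-11-19.
The last day of the consultation period: counting 10 business days from Monday, 2029-11-19 (Nov 20, Nov 21, Nov 22, Nov 23, Nov 26, Nov 27, Nov 28, Nov 29, Nov 30, Dec 3, skipping weekends) reaches Monday, 2029-12-03.
Adding 45 calendar days to 2029-12-03 gives 2030-01-17, which is the date acceleration becomes effective. 2030-01-17 is a Thursday, so no roll-forward applies.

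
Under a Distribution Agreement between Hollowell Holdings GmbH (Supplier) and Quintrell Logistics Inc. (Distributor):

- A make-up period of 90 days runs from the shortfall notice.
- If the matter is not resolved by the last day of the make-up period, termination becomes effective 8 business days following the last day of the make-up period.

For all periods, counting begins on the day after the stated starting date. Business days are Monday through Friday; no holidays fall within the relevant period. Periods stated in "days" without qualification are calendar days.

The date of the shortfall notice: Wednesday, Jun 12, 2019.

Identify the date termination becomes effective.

The last day of the make-up period: 90 calendar days after Jun 12, 2019 is Sep 10, 2019.
The date termination becomes effective: 8 business days after Tuesday, Sep 10, 2019, skipping weekends — Sep 11, Sep 12, Sep 13, Sep 16, Sep 17, Sep 18, Sep 19, Sep 20 — lands on Friday, Sep 20, 2019.

Sep 20, 2019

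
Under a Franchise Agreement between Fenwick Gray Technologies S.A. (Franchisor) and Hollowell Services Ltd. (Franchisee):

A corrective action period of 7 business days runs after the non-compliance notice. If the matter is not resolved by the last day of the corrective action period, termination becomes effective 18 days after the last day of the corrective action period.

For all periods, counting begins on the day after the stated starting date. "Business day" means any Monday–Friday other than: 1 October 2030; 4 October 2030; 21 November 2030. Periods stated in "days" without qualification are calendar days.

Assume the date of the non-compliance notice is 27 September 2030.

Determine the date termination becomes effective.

28 October 2030

From Friday, 27 September 2030, 7 business days (Sep 30, Oct 2, Oct 3, Oct 7, Oct 8, Oct 9, Oct 10, skipping weekends and the listed holidays on Oct 1, Oct 4) brings us to Thursday, 10 October 2030, which is the last day of the corrective action period.
The date termination becomes effective: 18 calendar days after 10 October 2030 is 28 October 2030.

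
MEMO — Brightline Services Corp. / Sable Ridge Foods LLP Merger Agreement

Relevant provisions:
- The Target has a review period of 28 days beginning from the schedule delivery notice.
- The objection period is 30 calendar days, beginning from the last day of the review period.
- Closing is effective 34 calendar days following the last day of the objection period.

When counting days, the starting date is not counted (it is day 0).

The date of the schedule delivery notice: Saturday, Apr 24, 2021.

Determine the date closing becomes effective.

Jul 25, 2021

Adding 28 calendar days to Apr 24, 2021 gives May 22, 2021, which is the last day of the review period.
Adding 30 calendar days to May 22, 2021 gives Jun 21, 2021, which is the last day of the objection period.
The date closing becomes effective: 34 calendar days after Jun 21, 2021 is Jul 25, 2021.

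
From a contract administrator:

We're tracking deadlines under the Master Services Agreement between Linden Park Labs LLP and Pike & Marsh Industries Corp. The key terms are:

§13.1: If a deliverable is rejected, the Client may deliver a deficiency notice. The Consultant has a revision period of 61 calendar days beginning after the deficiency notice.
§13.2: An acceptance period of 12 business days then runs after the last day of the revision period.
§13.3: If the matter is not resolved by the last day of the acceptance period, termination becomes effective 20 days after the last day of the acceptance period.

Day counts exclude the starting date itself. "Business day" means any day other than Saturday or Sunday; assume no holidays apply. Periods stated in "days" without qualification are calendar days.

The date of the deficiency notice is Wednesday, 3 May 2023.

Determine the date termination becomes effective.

Adding 61 calendar days to 3 May 2023 gives 3 July 2023, which is the last day of the revision period.
From Monday, 3 July 2023, 12 business days (Jul 4, Jul 5, Jul 6, Jul 7, …, Jul 17, Jul 18, Jul 19, skipping weekends) brings us to Wednesday, 19 July 2023, which is the last day of the acceptance period.
Adding 20 calendar days to 19 July 2023 gives 8 August 2023, which is the date termination becomes effective.

8 August 2023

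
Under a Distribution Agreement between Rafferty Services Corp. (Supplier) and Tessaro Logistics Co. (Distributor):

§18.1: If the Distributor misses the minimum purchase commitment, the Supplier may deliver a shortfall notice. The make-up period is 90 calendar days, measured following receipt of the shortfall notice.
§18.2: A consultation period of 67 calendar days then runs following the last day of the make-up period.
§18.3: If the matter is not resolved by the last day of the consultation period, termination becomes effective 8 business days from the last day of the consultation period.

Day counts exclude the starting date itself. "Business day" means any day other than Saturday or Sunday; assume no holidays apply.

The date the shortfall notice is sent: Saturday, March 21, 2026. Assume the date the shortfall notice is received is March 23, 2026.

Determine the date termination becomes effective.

September 8, 2026

Adding 90 calendar days to March 23, 2026 gives June 21, 2026, which is the last day of the make-up period.
The last day of the consultation period: June 21, 2026 + 67 days = August 27, 2026.
The date termination becomes effective: counting 8 business days from Thursday, August 27, 2026 (Aug 28, Aug 31, Sep 1, Sep 2, Sep 3, Sep 4, Sep 7, Sep 8, skipping weekends) reaches Tuesday, September 8, 2026.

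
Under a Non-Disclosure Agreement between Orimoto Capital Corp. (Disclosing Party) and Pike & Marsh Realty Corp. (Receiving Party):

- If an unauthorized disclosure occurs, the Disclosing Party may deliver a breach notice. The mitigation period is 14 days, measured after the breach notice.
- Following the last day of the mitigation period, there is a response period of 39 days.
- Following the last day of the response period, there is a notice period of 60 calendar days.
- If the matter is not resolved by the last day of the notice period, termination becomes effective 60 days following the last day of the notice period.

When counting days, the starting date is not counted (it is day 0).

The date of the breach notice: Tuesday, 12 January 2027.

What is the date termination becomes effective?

The last day of the mitigation period: 14 calendar days after 12 January 2027 is 26 January 2027.
The last day of the response period: 26 January 2027 + 39 days = 6 March 2027.
Adding 60 calendar days to 6 March 2027 gives 5 May 2027, which is the last day of the notice period.
The date termination becomes effective: 5 May 2027 + 60 days = 4 July 2027.

4 July 2027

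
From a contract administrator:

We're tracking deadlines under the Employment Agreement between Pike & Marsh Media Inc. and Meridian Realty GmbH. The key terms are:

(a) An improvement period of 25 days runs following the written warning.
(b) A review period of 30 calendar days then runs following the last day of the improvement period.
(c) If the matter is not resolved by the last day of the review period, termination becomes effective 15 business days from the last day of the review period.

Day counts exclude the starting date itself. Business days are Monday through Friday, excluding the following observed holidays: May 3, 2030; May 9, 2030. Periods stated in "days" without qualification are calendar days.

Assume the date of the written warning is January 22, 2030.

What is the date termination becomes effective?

April 8, 2030

The last day of the improvement period: 25 calendar days after January 22, 2030 is February 16, 2030.
The last day of the review period: February 16, 2030 + 30 days = March 18, 2030.
The date termination becomes effective: 15 business days after Monday, March 18, 2030, skipping weekends — Mar 19, Mar 20, Mar 21, Mar 22, …, Apr 4, Apr 5, Apr 8 — lands on Monday, April 8, 2030.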